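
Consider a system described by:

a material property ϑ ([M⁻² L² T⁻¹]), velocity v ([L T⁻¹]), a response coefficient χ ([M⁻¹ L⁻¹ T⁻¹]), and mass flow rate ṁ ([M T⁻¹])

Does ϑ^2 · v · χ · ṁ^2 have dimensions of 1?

Sum the exponent of each base dimension across the product:
  M: 2·[ϑ]_M + [v]_M + [χ]_M + 2·[ṁ]_M = 2·(-2) + (0) + (-1) + 2·(1) = -3
  L: 2·[ϑ]_L + [v]_L + [χ]_L + 2·[ṁ]_L = 2·(2) + (1) + (-1) + 2·(0) = 4
  T: 2·[ϑ]_T + [v]_T + [χ]_T + 2·[ṁ]_T = 2·(-1) + (-1) + (-1) + 2·(-1) = -6
Net dimensions [M⁻³ L⁴ T⁻⁶] ≠ [1] — not dimensionless.

no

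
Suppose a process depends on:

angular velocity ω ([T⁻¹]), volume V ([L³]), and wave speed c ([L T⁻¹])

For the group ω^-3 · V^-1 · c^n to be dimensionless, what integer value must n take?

Balance the L exponent: (1)·n from c, plus −3·(0) − (3) = -3 from the rest, must sum to zero.
n − 3 = 0, so n = 3.

3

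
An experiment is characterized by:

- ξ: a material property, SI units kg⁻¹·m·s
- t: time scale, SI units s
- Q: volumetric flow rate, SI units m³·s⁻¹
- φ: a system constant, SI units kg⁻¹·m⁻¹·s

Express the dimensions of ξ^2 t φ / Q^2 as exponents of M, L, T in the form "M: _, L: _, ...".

M: -3, L: -5, T: 6

Collect each base-dimension exponent across the product:
  M: 2·(-1) + (0) − 2·(0) + (-1) = -3
  L: 2·(1) + (0) − 2·(3) + (-1) = -5
  T: 2·(1) + (1) − 2·(-1) + (1) = 6
So the dimensions are [M⁻³ L⁻⁵ T⁶].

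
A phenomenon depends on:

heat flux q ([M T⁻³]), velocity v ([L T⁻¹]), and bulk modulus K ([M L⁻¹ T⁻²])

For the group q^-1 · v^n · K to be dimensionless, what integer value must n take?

1

Balance the L exponent: (1)·n from v, plus −(0) + (-1) = -1 from the rest, must sum to zero.
n − 1 = 0, so n = 1.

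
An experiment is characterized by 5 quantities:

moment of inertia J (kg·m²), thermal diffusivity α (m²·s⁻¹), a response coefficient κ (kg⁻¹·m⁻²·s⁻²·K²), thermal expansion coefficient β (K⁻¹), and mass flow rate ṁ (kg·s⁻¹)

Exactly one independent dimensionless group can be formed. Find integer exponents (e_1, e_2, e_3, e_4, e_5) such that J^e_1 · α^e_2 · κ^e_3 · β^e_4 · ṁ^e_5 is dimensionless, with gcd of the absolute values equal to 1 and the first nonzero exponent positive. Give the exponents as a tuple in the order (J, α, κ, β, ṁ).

(2, -1, 1, 2, -1)

M: e_1·(1) + e_2·(0) + e_3·(-1) + e_4·(0) + e_5·(1) = 0
L: e_1·(2) + e_2·(2) + e_3·(-2) + e_4·(0) + e_5·(0) = 0
T: e_1·(0) + e_2·(-1) + e_3·(-2) + e_4·(0) + e_5·(-1) = 0
Θ: e_1·(0) + e_2·(0) + e_3·(2) + e_4·(-1) + e_5·(0) = 0
Solving this homogeneous linear system for the smallest-integer solution (first nonzero entry positive) gives (2, -1, 1, 2, -1).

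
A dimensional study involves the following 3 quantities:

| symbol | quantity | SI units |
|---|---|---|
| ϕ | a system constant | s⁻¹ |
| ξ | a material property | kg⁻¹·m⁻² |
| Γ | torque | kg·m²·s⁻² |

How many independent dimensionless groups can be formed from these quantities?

There are 3 variables and 3 base dimensions (M, L, T).
The dimension matrix has rank 2 (less than 3: the dimension vectors are linearly dependent).
Independent dimensionless groups: 3 − 2 = 1.

1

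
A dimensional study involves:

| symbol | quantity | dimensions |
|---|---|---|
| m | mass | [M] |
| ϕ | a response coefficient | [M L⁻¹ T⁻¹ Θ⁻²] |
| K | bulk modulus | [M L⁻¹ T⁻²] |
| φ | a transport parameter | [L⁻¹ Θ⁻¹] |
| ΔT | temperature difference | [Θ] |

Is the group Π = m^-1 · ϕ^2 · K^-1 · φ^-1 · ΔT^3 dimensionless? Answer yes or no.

Sum the exponent of each base dimension across the product:
  M: −[m]_M + 2·[ϕ]_M − [K]_M − [φ]_M + 3·[ΔT]_M = −(1) + 2·(1) − (1) − (0) + 3·(0) = 0
  L: −[m]_L + 2·[ϕ]_L − [K]_L − [φ]_L + 3·[ΔT]_L = −(0) + 2·(-1) − (-1) − (-1) + 3·(0) = 0
  T: −[m]_T + 2·[ϕ]_T − [K]_T − [φ]_T + 3·[ΔT]_T = −(0) + 2·(-1) − (-2) − (0) + 3·(0) = 0
  Θ: −[m]_Θ + 2·[ϕ]_Θ − [K]_Θ − [φ]_Θ + 3·[ΔT]_Θ = −(0) + 2·(-2) − (0) − (-1) + 3·(1) = 0
All base exponents vanish — dimensionless.

yes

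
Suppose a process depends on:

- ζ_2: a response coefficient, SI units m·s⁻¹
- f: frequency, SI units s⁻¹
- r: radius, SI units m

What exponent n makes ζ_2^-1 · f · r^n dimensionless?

Balance the L exponent: (1)·n from r, plus −(1) + (0) = -1 from the rest, must sum to zero.
n − 1 = 0, so n = 1.

1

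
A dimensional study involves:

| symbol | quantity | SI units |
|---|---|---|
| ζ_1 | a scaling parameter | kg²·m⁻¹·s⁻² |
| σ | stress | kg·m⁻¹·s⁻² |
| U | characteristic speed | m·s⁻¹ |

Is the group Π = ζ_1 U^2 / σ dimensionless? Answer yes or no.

Sum the exponent of each base dimension across the product:
  M: [ζ_1]_M − [σ]_M + 2·[U]_M = (2) − (1) + 2·(0) = 1
  L: [ζ_1]_L − [σ]_L + 2·[U]_L = (-1) − (-1) + 2·(1) = 2
  T: [ζ_1]_T − [σ]_T + 2·[U]_T = (-2) − (-2) + 2·(-1) = -2
Net dimensions [M L² T⁻²] ≠ [1] — not dimensionless.

no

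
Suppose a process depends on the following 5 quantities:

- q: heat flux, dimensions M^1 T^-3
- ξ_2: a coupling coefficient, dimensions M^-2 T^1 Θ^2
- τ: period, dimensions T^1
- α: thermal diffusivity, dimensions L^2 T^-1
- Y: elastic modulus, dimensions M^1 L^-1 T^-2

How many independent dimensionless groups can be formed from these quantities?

There are 5 variables and 4 base dimensions (M, L, T, Θ).
The dimension matrix has rank 4.
Independent dimensionless groups: 5 − 4 = 1.

1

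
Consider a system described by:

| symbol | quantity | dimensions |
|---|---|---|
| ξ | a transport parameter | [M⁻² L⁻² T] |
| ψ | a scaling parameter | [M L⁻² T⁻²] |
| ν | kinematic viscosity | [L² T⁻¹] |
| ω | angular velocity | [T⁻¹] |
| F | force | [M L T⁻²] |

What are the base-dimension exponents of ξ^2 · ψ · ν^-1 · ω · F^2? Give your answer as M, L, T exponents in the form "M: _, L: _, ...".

Collect each base-dimension exponent across the product:
  M: 2·(-2) + (1) − (0) + (0) + 2·(1) = -1
  L: 2·(-2) + (-2) − (2) + (0) + 2·(1) = -6
  T: 2·(1) + (-2) − (-1) + (-1) + 2·(-2) = -4
So the dimensions are [M⁻¹ L⁻⁶ T⁻⁴].

M: -1, L: -6, T: -4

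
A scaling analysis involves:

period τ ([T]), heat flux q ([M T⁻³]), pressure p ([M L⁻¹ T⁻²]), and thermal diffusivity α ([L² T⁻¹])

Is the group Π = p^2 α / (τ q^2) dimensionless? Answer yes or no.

yes

Sum the exponent of each base dimension across the product:
  M: −[τ]_M − 2·[q]_M + 2·[p]_M + [α]_M = −(0) − 2·(1) + 2·(1) + (0) = 0
  L: −[τ]_L − 2·[q]_L + 2·[p]_L + [α]_L = −(0) − 2·(0) + 2·(-1) + (2) = 0
  T: −[τ]_T − 2·[q]_T + 2·[p]_T + [α]_T = −(1) − 2·(-3) + 2·(-2) + (-1) = 0
All base exponents vanish — dimensionless.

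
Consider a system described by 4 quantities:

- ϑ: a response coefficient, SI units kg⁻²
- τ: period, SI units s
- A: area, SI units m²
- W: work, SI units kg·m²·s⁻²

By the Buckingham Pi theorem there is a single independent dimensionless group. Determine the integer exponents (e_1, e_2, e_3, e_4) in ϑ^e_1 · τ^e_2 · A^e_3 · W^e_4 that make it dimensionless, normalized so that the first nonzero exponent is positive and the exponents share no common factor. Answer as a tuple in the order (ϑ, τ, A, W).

(1, 4, -2, 2)

M: e_1·(-2) + e_2·(0) + e_3·(0) + e_4·(1) = 0
L: e_1·(0) + e_2·(0) + e_3·(2) + e_4·(2) = 0
T: e_1·(0) + e_2·(1) + e_3·(0) + e_4·(-2) = 0
Solving this homogeneous linear system for the smallest-integer solution (first nonzero entry positive) gives (1, 4, -2, 2).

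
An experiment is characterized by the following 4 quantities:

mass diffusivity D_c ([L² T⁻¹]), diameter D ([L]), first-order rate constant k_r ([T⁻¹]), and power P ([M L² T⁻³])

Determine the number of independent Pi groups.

There are 4 variables and 3 base dimensions (M, L, T).
The dimension matrix has rank 3.
Independent dimensionless groups: 4 − 3 = 1.

1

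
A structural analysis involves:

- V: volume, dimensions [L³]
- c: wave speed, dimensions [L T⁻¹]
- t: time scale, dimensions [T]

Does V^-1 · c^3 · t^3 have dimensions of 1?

Sum the exponent of each base dimension across the product:
  L: −[V]_L + 3·[c]_L + 3·[t]_L = −(3) + 3·(1) + 3·(0) = 0
  T: −[V]_T + 3·[c]_T + 3·[t]_T = −(0) + 3·(-1) + 3·(1) = 0
All base exponents vanish — dimensionless.

yes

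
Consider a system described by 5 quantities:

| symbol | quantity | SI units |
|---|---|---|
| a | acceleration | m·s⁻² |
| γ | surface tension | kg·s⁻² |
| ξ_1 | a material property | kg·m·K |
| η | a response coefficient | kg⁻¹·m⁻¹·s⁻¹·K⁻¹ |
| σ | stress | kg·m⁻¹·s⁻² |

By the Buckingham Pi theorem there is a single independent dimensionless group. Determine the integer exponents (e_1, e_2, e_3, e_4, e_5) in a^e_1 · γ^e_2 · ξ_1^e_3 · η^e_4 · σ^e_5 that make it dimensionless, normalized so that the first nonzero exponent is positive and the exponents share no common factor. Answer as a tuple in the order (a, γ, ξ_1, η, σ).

M: e_1·(0) + e_2·(1) + e_3·(1) + e_4·(-1) + e_5·(1) = 0
L: e_1·(1) + e_2·(0) + e_3·(1) + e_4·(-1) + e_5·(-1) = 0
T: e_1·(-2) + e_2·(-2) + e_3·(0) + e_4·(-1) + e_5·(-2) = 0
Θ: e_1·(0) + e_2·(0) + e_3·(1) + e_4·(-1) + e_5·(0) = 0
Solving this homogeneous linear system for the smallest-integer solution (first nonzero entry positive) gives (1, -1, -2, -2, 1).

(1, -1, -2, -2, 1)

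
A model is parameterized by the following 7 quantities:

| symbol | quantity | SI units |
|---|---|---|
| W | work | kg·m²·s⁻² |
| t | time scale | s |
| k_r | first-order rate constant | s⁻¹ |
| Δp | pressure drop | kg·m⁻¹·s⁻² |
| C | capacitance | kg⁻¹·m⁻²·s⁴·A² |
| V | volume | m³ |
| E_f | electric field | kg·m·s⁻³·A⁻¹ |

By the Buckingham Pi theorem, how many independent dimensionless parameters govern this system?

3

There are 7 variables and 4 base dimensions (M, L, T, I).
The dimension matrix has rank 4.
Independent dimensionless groups: 7 − 4 = 3.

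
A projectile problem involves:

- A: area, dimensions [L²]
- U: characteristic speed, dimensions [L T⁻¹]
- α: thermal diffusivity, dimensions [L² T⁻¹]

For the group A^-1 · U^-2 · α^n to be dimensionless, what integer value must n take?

2

Balance the L exponent: (2)·n from α, plus −(2) − 2·(1) = -4 from the rest, must sum to zero.
2n − 4 = 0, so n = 2.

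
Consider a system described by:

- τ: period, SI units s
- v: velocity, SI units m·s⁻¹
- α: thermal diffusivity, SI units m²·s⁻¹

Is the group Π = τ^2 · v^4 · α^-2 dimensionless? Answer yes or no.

yes

Sum the exponent of each base dimension across the product:
  M: 2·[τ]_M + 4·[v]_M − 2·[α]_M = 2·(0) + 4·(0) − 2·(0) = 0
  L: 2·[τ]_L + 4·[v]_L − 2·[α]_L = 2·(0) + 4·(1) − 2·(2) = 0
  T: 2·[τ]_T + 4·[v]_T − 2·[α]_T = 2·(1) + 4·(-1) − 2·(-1) = 0
All base exponents vanish — dimensionless.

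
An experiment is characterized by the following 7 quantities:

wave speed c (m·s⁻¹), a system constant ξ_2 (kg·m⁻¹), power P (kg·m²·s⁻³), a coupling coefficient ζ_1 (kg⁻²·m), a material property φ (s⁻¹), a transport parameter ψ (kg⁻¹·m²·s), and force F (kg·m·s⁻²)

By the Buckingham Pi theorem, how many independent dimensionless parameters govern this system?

4

There are 7 variables and 3 base dimensions (M, L, T).
The dimension matrix has rank 3.
Independent dimensionless groups: 7 − 3 = 4.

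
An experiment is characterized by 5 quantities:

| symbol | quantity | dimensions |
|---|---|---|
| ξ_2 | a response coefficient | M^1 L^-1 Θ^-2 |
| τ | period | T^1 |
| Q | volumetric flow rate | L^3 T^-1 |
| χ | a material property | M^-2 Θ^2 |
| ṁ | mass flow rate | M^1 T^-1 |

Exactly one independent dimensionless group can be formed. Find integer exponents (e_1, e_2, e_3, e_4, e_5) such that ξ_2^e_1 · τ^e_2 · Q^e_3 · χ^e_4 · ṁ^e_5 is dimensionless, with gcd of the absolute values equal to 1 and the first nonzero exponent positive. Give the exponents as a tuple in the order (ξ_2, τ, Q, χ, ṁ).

(3, 4, 1, 3, 3)

M: e_1·(1) + e_2·(0) + e_3·(0) + e_4·(-2) + e_5·(1) = 0
L: e_1·(-1) + e_2·(0) + e_3·(3) + e_4·(0) + e_5·(0) = 0
T: e_1·(0) + e_2·(1) + e_3·(-1) + e_4·(0) + e_5·(-1) = 0
Θ: e_1·(-2) + e_2·(0) + e_3·(0) + e_4·(2) + e_5·(0) = 0
Solving this homogeneous linear system for the smallest-integer solution (first nonzero entry positive) gives (3, 4, 1, 3, 3).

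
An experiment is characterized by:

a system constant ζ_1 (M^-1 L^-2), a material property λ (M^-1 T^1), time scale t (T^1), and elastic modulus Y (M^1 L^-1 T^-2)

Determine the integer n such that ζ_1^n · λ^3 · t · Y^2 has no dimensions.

Balance the M exponent: (-1)·n from ζ_1, plus 3·(-1) + (0) + 2·(1) = -1 from the rest, must sum to zero.
−n − 1 = 0, so n = -1.

-1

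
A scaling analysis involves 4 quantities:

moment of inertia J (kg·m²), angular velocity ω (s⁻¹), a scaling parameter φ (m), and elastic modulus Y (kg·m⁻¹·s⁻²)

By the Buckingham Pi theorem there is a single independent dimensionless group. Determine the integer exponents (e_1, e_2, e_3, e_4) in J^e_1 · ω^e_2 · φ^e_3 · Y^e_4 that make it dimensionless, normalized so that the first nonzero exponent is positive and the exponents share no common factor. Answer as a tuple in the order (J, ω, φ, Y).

(1, 2, -3, -1)

M: e_1·(1) + e_2·(0) + e_3·(0) + e_4·(1) = 0
L: e_1·(2) + e_2·(0) + e_3·(1) + e_4·(-1) = 0
T: e_1·(0) + e_2·(-1) + e_3·(0) + e_4·(-2) = 0
Solving this homogeneous linear system for the smallest-integer solution (first nonzero entry positive) gives (1, 2, -3, -1).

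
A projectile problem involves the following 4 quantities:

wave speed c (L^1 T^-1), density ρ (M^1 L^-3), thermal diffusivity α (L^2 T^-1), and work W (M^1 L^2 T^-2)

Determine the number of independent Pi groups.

1

There are 4 variables and 3 base dimensions (M, L, T).
The dimension matrix has rank 3.
Independent dimensionless groups: 4 − 3 = 1.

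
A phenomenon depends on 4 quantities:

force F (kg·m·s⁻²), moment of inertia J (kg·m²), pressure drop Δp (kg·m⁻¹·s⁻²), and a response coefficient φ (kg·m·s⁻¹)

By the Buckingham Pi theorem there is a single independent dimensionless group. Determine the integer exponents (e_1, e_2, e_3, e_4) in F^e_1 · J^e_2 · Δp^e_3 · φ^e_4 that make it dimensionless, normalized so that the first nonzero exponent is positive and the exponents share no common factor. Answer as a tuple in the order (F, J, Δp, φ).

(1, 2, 1, -4)

M: e_1·(1) + e_2·(1) + e_3·(1) + e_4·(1) = 0
L: e_1·(1) + e_2·(2) + e_3·(-1) + e_4·(1) = 0
T: e_1·(-2) + e_2·(0) + e_3·(-2) + e_4·(-1) = 0
Solving this homogeneous linear system for the smallest-integer solution (first nonzero entry positive) gives (1, 2, 1, -4).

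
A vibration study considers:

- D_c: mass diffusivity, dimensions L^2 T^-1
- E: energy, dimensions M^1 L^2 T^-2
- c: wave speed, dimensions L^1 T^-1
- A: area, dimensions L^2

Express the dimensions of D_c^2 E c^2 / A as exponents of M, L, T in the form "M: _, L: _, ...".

Collect each base-dimension exponent across the product:
  M: 2·(0) + (1) + 2·(0) − (0) = 1
  L: 2·(2) + (2) + 2·(1) − (2) = 6
  T: 2·(-1) + (-2) + 2·(-1) − (0) = -6
So the dimensions are [M L⁶ T⁻⁶].

M: 1, L: 6, T: -6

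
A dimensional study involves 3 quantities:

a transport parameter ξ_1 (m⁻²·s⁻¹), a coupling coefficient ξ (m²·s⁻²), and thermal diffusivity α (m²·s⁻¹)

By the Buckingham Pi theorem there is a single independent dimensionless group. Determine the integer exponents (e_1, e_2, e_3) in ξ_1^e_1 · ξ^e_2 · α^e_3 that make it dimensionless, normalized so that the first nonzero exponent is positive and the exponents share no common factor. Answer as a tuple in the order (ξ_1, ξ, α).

(1, -2, 3)

L: e_1·(-2) + e_2·(2) + e_3·(2) = 0
T: e_1·(-1) + e_2·(-2) + e_3·(-1) = 0
Solving this homogeneous linear system for the smallest-integer solution (first nonzero entry positive) gives (1, -2, 3).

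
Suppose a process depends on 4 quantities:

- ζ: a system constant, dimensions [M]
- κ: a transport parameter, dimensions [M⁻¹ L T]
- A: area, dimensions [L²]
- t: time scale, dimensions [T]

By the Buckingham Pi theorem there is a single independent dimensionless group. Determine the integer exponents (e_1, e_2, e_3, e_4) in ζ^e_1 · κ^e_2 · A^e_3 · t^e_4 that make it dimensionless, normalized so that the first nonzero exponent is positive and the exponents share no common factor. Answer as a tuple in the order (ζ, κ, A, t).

(2, 2, -1, -2)

M: e_1·(1) + e_2·(-1) + e_3·(0) + e_4·(0) = 0
L: e_1·(0) + e_2·(1) + e_3·(2) + e_4·(0) = 0
T: e_1·(0) + e_2·(1) + e_3·(0) + e_4·(1) = 0
Solving this homogeneous linear system for the smallest-integer solution (first nonzero entry positive) gives (2, 2, -1, -2).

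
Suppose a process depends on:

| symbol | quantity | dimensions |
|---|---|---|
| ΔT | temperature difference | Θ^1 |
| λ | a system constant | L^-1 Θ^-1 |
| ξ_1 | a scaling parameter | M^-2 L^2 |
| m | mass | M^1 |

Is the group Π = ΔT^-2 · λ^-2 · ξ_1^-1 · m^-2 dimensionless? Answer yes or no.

yes

Sum the exponent of each base dimension across the product:
  M: −2·[ΔT]_M − 2·[λ]_M − [ξ_1]_M − 2·[m]_M = −2·(0) − 2·(0) − (-2) − 2·(1) = 0
  L: −2·[ΔT]_L − 2·[λ]_L − [ξ_1]_L − 2·[m]_L = −2·(0) − 2·(-1) − (2) − 2·(0) = 0
  T: −2·[ΔT]_T − 2·[λ]_T − [ξ_1]_T − 2·[m]_T = −2·(0) − 2·(0) − (0) − 2·(0) = 0
  Θ: −2·[ΔT]_Θ − 2·[λ]_Θ − [ξ_1]_Θ − 2·[m]_Θ = −2·(1) − 2·(-1) − (0) − 2·(0) = 0
All base exponents vanish — dimensionless.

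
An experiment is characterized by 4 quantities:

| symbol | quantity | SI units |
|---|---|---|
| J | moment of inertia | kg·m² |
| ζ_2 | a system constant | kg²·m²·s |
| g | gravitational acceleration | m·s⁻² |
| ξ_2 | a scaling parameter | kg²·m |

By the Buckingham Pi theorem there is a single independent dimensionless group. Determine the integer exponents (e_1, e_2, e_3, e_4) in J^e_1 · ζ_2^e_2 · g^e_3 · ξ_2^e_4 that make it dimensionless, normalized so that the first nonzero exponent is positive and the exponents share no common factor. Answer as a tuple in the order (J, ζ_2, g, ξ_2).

M: e_1·(1) + e_2·(2) + e_3·(0) + e_4·(2) = 0
L: e_1·(2) + e_2·(2) + e_3·(1) + e_4·(1) = 0
T: e_1·(0) + e_2·(1) + e_3·(-2) + e_4·(0) = 0
Solving this homogeneous linear system for the smallest-integer solution (first nonzero entry positive) gives (2, -2, -1, 1).

(2, -2, -1, 1)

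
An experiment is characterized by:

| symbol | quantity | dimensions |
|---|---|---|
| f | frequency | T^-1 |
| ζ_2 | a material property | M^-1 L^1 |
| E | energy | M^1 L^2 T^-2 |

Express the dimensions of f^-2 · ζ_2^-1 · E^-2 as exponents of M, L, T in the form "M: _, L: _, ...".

Collect each base-dimension exponent across the product:
  M: −2·(0) − (-1) − 2·(1) = -1
  L: −2·(0) − (1) − 2·(2) = -5
  T: −2·(-1) − (0) − 2·(-2) = 6
So the dimensions are [M⁻¹ L⁻⁵ T⁶].

M: -1, L: -5, T: 6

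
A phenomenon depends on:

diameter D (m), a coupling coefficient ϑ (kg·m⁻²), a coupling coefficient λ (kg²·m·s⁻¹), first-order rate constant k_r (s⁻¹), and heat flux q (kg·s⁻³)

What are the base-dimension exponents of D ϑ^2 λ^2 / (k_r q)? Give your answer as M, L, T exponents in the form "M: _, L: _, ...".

Collect each base-dimension exponent across the product:
  M: (0) + 2·(1) + 2·(2) − (0) − (1) = 5
  L: (1) + 2·(-2) + 2·(1) − (0) − (0) = -1
  T: (0) + 2·(0) + 2·(-1) − (-1) − (-3) = 2
So the dimensions are [M⁵ L⁻¹ T²].

M: 5, L: -1, T: 2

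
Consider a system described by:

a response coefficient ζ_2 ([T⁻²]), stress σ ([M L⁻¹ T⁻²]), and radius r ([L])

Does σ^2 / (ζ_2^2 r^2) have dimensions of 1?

Sum the exponent of each base dimension across the product:
  M: −2·[ζ_2]_M + 2·[σ]_M − 2·[r]_M = −2·(0) + 2·(1) − 2·(0) = 2
  L: −2·[ζ_2]_L + 2·[σ]_L − 2·[r]_L = −2·(0) + 2·(-1) − 2·(1) = -4
  T: −2·[ζ_2]_T + 2·[σ]_T − 2·[r]_T = −2·(-2) + 2·(-2) − 2·(0) = 0
Net dimensions [M² L⁻⁴] ≠ [1] — not dimensionless.

no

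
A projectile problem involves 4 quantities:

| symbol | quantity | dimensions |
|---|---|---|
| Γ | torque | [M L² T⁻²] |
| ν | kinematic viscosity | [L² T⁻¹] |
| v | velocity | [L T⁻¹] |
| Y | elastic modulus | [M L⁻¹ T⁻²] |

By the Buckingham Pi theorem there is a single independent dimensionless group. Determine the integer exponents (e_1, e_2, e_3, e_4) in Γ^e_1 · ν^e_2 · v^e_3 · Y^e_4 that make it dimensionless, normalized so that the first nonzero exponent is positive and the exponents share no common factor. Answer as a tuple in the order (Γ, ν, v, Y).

(1, -3, 3, -1)

M: e_1·(1) + e_2·(0) + e_3·(0) + e_4·(1) = 0
L: e_1·(2) + e_2·(2) + e_3·(1) + e_4·(-1) = 0
T: e_1·(-2) + e_2·(-1) + e_3·(-1) + e_4·(-2) = 0
Solving this homogeneous linear system for the smallest-integer solution (first nonzero entry positive) gives (1, -3, 3, -1).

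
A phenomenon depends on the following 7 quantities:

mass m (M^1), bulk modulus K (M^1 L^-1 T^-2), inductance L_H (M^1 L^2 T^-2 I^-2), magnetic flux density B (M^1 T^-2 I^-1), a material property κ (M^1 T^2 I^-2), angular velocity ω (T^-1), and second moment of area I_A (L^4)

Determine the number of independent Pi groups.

There are 7 variables and 4 base dimensions (M, L, T, I).
The dimension matrix has rank 4.
Independent dimensionless groups: 7 − 4 = 3.

3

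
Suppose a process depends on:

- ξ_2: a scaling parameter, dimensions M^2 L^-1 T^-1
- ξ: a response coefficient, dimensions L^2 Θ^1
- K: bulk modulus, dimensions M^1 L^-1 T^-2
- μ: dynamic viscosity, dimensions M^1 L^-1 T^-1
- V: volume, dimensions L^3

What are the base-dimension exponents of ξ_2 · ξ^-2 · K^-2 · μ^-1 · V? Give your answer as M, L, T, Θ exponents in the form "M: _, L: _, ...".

Collect each base-dimension exponent across the product:
  M: (2) − 2·(0) − 2·(1) − (1) + (0) = -1
  L: (-1) − 2·(2) − 2·(-1) − (-1) + (3) = 1
  T: (-1) − 2·(0) − 2·(-2) − (-1) + (0) = 4
  Θ: (0) − 2·(1) − 2·(0) − (0) + (0) = -2
So the dimensions are [M⁻¹ L T⁴ Θ⁻²].

M: -1, L: 1, T: 4, Θ: -2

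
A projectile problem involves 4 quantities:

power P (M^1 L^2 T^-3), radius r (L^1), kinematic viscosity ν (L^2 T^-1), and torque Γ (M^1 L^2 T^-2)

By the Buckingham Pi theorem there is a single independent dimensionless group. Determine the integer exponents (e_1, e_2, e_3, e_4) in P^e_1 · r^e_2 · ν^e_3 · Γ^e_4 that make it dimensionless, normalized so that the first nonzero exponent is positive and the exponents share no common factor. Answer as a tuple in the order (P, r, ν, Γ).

M: e_1·(1) + e_2·(0) + e_3·(0) + e_4·(1) = 0
L: e_1·(2) + e_2·(1) + e_3·(2) + e_4·(2) = 0
T: e_1·(-3) + e_2·(0) + e_3·(-1) + e_4·(-2) = 0
Solving this homogeneous linear system for the smallest-integer solution (first nonzero entry positive) gives (1, 2, -1, -1).

(1, 2, -1, -1)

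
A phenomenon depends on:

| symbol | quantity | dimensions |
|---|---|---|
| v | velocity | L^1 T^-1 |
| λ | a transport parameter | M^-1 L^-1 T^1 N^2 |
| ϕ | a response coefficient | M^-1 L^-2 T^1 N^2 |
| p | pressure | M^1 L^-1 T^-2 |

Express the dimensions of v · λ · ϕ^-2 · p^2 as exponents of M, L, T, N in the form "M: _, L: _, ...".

Collect each base-dimension exponent across the product:
  M: (0) + (-1) − 2·(-1) + 2·(1) = 3
  L: (1) + (-1) − 2·(-2) + 2·(-1) = 2
  T: (-1) + (1) − 2·(1) + 2·(-2) = -6
  N: (0) + (2) − 2·(2) + 2·(0) = -2
So the dimensions are [M³ L² T⁻⁶ N⁻²].

M: 3, L: 2, T: -6, N: -2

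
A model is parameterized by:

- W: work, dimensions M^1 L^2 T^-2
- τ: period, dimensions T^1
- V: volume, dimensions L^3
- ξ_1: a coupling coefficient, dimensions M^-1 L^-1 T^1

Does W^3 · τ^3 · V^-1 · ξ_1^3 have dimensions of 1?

yes

Sum the exponent of each base dimension across the product:
  M: 3·[W]_M + 3·[τ]_M − [V]_M + 3·[ξ_1]_M = 3·(1) + 3·(0) − (0) + 3·(-1) = 0
  L: 3·[W]_L + 3·[τ]_L − [V]_L + 3·[ξ_1]_L = 3·(2) + 3·(0) − (3) + 3·(-1) = 0
  T: 3·[W]_T + 3·[τ]_T − [V]_T + 3·[ξ_1]_T = 3·(-2) + 3·(1) − (0) + 3·(1) = 0
All base exponents vanish — dimensionless.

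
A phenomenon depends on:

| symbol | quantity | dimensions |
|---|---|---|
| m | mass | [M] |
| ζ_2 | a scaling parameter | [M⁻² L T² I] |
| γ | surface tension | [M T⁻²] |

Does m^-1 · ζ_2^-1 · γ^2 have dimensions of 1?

no

Sum the exponent of each base dimension across the product:
  M: −[m]_M − [ζ_2]_M + 2·[γ]_M = −(1) − (-2) + 2·(1) = 3
  L: −[m]_L − [ζ_2]_L + 2·[γ]_L = −(0) − (1) + 2·(0) = -1
  T: −[m]_T − [ζ_2]_T + 2·[γ]_T = −(0) − (2) + 2·(-2) = -6
  I: −[m]_I − [ζ_2]_I + 2·[γ]_I = −(0) − (1) + 2·(0) = -1
Net dimensions [M³ L⁻¹ T⁻⁶ I⁻¹] ≠ [1] — not dimensionless.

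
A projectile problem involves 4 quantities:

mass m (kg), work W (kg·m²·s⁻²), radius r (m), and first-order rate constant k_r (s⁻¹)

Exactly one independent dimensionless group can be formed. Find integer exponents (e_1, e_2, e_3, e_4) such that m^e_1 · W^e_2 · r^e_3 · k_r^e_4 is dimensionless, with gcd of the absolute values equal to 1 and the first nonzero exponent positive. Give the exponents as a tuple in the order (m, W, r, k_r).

M: e_1·(1) + e_2·(1) + e_3·(0) + e_4·(0) = 0
L: e_1·(0) + e_2·(2) + e_3·(1) + e_4·(0) = 0
T: e_1·(0) + e_2·(-2) + e_3·(0) + e_4·(-1) = 0
Solving this homogeneous linear system for the smallest-integer solution (first nonzero entry positive) gives (1, -1, 2, 2).

(1, -1, 2, 2)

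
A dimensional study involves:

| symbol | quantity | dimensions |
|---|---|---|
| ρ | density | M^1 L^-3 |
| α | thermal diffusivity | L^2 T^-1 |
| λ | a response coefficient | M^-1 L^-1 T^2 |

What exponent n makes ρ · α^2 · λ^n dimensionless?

Balance the M exponent: (-1)·n from λ, plus (1) + 2·(0) = 1 from the rest, must sum to zero.
−n + 1 = 0, so n = 1.

1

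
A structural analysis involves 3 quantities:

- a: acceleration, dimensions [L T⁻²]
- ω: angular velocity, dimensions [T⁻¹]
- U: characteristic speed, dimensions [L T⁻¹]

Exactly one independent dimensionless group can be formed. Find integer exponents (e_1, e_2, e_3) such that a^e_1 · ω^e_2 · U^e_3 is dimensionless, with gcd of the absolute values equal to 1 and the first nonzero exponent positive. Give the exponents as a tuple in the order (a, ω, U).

(1, -1, -1)

L: e_1·(1) + e_2·(0) + e_3·(1) = 0
T: e_1·(-2) + e_2·(-1) + e_3·(-1) = 0
Solving this homogeneous linear system for the smallest-integer solution (first nonzero entry positive) gives (1, -1, -1).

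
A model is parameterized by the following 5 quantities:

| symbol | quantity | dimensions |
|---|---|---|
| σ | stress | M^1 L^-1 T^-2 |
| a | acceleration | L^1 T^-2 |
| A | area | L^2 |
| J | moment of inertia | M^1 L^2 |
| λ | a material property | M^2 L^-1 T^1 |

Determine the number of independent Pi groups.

2

There are 5 variables and 3 base dimensions (M, L, T).
The dimension matrix has rank 3.
Independent dimensionless groups: 5 − 3 = 2.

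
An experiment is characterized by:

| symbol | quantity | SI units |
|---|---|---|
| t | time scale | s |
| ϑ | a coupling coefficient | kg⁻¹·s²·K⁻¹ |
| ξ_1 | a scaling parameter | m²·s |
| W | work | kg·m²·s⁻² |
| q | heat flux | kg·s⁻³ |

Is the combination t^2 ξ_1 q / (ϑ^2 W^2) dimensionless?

no

Sum the exponent of each base dimension across the product:
  M: 2·[t]_M − 2·[ϑ]_M + [ξ_1]_M − 2·[W]_M + [q]_M = 2·(0) − 2·(-1) + (0) − 2·(1) + (1) = 1
  L: 2·[t]_L − 2·[ϑ]_L + [ξ_1]_L − 2·[W]_L + [q]_L = 2·(0) − 2·(0) + (2) − 2·(2) + (0) = -2
  T: 2·[t]_T − 2·[ϑ]_T + [ξ_1]_T − 2·[W]_T + [q]_T = 2·(1) − 2·(2) + (1) − 2·(-2) + (-3) = 0
  Θ: 2·[t]_Θ − 2·[ϑ]_Θ + [ξ_1]_Θ − 2·[W]_Θ + [q]_Θ = 2·(0) − 2·(-1) + (0) − 2·(0) + (0) = 2
Net dimensions [M L⁻² Θ²] ≠ [1] — not dimensionless.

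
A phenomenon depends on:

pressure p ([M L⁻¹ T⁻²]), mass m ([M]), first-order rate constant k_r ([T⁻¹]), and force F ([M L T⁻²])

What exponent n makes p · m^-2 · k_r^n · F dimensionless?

-4

Balance the T exponent: (-1)·n from k_r, plus (-2) − 2·(0) + (-2) = -4 from the rest, must sum to zero.
−n − 4 = 0, so n = -4.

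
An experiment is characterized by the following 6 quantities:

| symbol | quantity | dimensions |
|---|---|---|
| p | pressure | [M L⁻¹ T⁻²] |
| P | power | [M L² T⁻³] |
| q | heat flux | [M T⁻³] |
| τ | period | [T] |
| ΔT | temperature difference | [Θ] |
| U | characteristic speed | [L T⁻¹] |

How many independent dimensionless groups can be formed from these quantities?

There are 6 variables and 4 base dimensions (M, L, T, Θ).
The dimension matrix has rank 4.
Independent dimensionless groups: 6 − 4 = 2.

2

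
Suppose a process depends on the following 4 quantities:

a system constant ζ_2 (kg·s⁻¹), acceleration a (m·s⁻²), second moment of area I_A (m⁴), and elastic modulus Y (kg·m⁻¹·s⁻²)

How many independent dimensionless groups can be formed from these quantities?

There are 4 variables and 3 base dimensions (M, L, T).
The dimension matrix has rank 3.
Independent dimensionless groups: 4 − 3 = 1.

1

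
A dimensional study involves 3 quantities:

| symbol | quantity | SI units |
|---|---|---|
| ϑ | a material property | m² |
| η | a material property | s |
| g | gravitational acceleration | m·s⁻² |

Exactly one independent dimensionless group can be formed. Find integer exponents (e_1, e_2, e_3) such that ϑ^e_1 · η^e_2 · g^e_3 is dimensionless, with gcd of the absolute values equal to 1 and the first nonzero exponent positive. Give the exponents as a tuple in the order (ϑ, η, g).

(1, -4, -2)

L: e_1·(2) + e_2·(0) + e_3·(1) = 0
T: e_1·(0) + e_2·(1) + e_3·(-2) = 0
Solving this homogeneous linear system for the smallest-integer solution (first nonzero entry positive) gives (1, -4, -2).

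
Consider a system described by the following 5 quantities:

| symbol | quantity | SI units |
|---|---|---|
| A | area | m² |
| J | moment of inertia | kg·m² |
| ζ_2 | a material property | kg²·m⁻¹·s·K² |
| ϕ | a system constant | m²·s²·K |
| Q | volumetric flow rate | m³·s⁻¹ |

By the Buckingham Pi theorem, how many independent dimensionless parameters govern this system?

1

There are 5 variables and 4 base dimensions (M, L, T, Θ).
The dimension matrix has rank 4.
Independent dimensionless groups: 5 − 4 = 1.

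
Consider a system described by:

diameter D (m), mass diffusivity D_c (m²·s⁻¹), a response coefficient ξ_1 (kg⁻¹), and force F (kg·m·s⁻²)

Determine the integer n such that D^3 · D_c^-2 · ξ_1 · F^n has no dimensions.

1

Balance the M exponent: (1)·n from F, plus 3·(0) − 2·(0) + (-1) = -1 from the rest, must sum to zero.
n − 1 = 0, so n = 1.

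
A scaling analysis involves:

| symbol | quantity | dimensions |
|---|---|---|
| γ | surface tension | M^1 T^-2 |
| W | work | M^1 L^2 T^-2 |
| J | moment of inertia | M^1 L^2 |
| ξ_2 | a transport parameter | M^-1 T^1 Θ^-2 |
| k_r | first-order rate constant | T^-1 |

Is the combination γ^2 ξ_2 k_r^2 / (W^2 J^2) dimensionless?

no

Sum the exponent of each base dimension across the product:
  M: 2·[γ]_M − 2·[W]_M − 2·[J]_M + [ξ_2]_M + 2·[k_r]_M = 2·(1) − 2·(1) − 2·(1) + (-1) + 2·(0) = -3
  L: 2·[γ]_L − 2·[W]_L − 2·[J]_L + [ξ_2]_L + 2·[k_r]_L = 2·(0) − 2·(2) − 2·(2) + (0) + 2·(0) = -8
  T: 2·[γ]_T − 2·[W]_T − 2·[J]_T + [ξ_2]_T + 2·[k_r]_T = 2·(-2) − 2·(-2) − 2·(0) + (1) + 2·(-1) = -1
  Θ: 2·[γ]_Θ − 2·[W]_Θ − 2·[J]_Θ + [ξ_2]_Θ + 2·[k_r]_Θ = 2·(0) − 2·(0) − 2·(0) + (-2) + 2·(0) = -2
Net dimensions [M⁻³ L⁻⁸ T⁻¹ Θ⁻²] ≠ [1] — not dimensionless.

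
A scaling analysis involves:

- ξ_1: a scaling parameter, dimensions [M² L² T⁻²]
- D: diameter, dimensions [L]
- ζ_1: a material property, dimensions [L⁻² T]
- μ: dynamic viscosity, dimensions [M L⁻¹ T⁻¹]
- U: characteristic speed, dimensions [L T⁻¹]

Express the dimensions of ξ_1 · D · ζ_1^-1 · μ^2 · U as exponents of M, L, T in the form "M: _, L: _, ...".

M: 4, L: 4, T: -6

Collect each base-dimension exponent across the product:
  M: (2) + (0) − (0) + 2·(1) + (0) = 4
  L: (2) + (1) − (-2) + 2·(-1) + (1) = 4
  T: (-2) + (0) − (1) + 2·(-1) + (-1) = -6
So the dimensions are [M⁴ L⁴ T⁻⁶].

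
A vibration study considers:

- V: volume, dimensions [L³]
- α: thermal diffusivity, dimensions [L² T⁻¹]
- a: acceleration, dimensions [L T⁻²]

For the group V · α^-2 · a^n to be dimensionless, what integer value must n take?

Balance the L exponent: (1)·n from a, plus (3) − 2·(2) = -1 from the rest, must sum to zero.
n − 1 = 0, so n = 1.

1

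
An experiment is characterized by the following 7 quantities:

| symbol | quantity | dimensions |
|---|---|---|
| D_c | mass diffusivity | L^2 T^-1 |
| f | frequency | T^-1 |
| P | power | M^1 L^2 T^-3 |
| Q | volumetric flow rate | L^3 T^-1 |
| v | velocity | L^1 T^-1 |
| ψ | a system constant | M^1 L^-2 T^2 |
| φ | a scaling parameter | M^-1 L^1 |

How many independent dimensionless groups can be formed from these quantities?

There are 7 variables and 3 base dimensions (M, L, T).
The dimension matrix has rank 3.
Independent dimensionless groups: 7 − 3 = 4.

4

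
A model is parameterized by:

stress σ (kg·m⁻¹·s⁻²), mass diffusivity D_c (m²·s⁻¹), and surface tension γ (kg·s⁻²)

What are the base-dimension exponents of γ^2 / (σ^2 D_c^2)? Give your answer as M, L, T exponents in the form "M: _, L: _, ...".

M: 0, L: -2, T: 2

Collect each base-dimension exponent across the product:
  M: −2·(1) − 2·(0) + 2·(1) = 0
  L: −2·(-1) − 2·(2) + 2·(0) = -2
  T: −2·(-2) − 2·(-1) + 2·(-2) = 2
So the dimensions are [L⁻² T²].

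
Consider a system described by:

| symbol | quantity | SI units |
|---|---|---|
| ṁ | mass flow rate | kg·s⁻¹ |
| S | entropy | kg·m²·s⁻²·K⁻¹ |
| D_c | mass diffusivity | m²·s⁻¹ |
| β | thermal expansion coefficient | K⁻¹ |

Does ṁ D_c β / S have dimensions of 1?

Sum the exponent of each base dimension across the product:
  M: [ṁ]_M − [S]_M + [D_c]_M + [β]_M = (1) − (1) + (0) + (0) = 0
  L: [ṁ]_L − [S]_L + [D_c]_L + [β]_L = (0) − (2) + (2) + (0) = 0
  T: [ṁ]_T − [S]_T + [D_c]_T + [β]_T = (-1) − (-2) + (-1) + (0) = 0
  Θ: [ṁ]_Θ − [S]_Θ + [D_c]_Θ + [β]_Θ = (0) − (-1) + (0) + (-1) = 0
All base exponents vanish — dimensionless.

yes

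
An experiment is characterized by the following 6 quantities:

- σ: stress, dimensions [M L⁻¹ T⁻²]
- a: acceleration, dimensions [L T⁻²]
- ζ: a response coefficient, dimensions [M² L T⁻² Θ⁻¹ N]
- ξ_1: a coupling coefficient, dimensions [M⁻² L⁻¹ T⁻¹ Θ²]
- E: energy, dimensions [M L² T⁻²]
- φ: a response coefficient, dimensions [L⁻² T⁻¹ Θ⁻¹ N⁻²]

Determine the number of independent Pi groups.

There are 6 variables and 5 base dimensions (M, L, T, Θ, N).
The dimension matrix has rank 5.
Independent dimensionless groups: 6 − 5 = 1.

1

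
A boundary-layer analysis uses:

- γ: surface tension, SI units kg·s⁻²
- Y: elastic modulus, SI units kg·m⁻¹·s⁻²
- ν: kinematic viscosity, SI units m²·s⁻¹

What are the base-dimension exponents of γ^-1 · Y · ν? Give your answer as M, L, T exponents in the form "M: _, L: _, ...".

Collect each base-dimension exponent across the product:
  M: −(1) + (1) + (0) = 0
  L: −(0) + (-1) + (2) = 1
  T: −(-2) + (-2) + (-1) = -1
So the dimensions are [L T⁻¹].

M: 0, L: 1, T: -1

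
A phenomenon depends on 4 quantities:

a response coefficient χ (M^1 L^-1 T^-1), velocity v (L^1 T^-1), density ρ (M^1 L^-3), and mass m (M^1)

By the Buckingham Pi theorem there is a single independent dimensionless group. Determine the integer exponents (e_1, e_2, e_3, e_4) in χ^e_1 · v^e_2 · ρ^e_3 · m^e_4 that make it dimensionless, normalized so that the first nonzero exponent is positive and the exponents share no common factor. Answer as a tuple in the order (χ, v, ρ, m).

(3, -3, -2, -1)

M: e_1·(1) + e_2·(0) + e_3·(1) + e_4·(1) = 0
L: e_1·(-1) + e_2·(1) + e_3·(-3) + e_4·(0) = 0
T: e_1·(-1) + e_2·(-1) + e_3·(0) + e_4·(0) = 0
Solving this homogeneous linear system for the smallest-integer solution (first nonzero entry positive) gives (3, -3, -2, -1).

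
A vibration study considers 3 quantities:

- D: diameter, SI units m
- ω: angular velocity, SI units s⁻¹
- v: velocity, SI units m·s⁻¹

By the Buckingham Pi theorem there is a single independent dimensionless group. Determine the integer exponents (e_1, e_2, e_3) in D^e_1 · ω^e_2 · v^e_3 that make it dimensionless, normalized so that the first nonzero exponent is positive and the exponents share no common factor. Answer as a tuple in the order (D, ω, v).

L: e_1·(1) + e_2·(0) + e_3·(1) = 0
T: e_1·(0) + e_2·(-1) + e_3·(-1) = 0
Solving this homogeneous linear system for the smallest-integer solution (first nonzero entry positive) gives (1, 1, -1).

(1, 1, -1)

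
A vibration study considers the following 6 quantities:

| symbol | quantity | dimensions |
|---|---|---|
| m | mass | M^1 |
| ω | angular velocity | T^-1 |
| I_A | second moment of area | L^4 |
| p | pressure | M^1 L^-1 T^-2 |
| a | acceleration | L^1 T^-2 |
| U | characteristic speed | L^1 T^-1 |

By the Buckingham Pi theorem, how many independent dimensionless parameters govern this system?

There are 6 variables and 3 base dimensions (M, L, T).
The dimension matrix has rank 3.
Independent dimensionless groups: 6 − 3 = 3.

3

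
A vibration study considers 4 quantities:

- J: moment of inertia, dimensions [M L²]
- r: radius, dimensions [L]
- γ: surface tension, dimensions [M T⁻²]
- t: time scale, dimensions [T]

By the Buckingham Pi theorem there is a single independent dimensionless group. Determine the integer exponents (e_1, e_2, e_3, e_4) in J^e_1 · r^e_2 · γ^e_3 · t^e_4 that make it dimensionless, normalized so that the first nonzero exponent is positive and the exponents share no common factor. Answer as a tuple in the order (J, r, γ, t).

M: e_1·(1) + e_2·(0) + e_3·(1) + e_4·(0) = 0
L: e_1·(2) + e_2·(1) + e_3·(0) + e_4·(0) = 0
T: e_1·(0) + e_2·(0) + e_3·(-2) + e_4·(1) = 0
Solving this homogeneous linear system for the smallest-integer solution (first nonzero entry positive) gives (1, -2, -1, -2).

(1, -2, -1, -2)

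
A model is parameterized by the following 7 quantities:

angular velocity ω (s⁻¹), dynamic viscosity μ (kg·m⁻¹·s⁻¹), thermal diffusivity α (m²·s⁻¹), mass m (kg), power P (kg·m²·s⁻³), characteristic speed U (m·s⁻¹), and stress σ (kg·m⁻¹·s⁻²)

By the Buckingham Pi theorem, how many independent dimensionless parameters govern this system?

4

There are 7 variables and 3 base dimensions (M, L, T).
The dimension matrix has rank 3.
Independent dimensionless groups: 7 − 3 = 4.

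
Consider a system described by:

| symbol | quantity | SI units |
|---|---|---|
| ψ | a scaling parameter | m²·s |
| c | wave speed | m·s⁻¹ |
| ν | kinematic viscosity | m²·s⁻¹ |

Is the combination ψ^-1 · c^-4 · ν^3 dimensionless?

yes

Sum the exponent of each base dimension across the product:
  L: −[ψ]_L − 4·[c]_L + 3·[ν]_L = −(2) − 4·(1) + 3·(2) = 0
  T: −[ψ]_T − 4·[c]_T + 3·[ν]_T = −(1) − 4·(-1) + 3·(-1) = 0
All base exponents vanish — dimensionless.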